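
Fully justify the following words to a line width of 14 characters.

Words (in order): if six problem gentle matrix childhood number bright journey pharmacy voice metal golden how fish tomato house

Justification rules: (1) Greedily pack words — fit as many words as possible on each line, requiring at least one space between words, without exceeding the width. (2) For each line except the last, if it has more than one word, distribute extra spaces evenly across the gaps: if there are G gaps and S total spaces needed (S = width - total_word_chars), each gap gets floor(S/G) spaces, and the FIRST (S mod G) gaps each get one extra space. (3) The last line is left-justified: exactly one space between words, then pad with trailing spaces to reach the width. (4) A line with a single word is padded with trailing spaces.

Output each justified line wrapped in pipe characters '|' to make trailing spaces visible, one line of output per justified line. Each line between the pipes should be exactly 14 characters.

Line 1: ['if', 'six', 'problem'] (min_width=14, slack=0)
Line 2: ['gentle', 'matrix'] (min_width=13, slack=1)
Line 3: ['childhood'] (min_width=9, slack=5)
Line 4: ['number', 'bright'] (min_width=13, slack=1)
Line 5: ['journey'] (min_width=7, slack=7)
Line 6: ['pharmacy', 'voice'] (min_width=14, slack=0)
Line 7: ['metal', 'golden'] (min_width=12, slack=2)
Line 8: ['how', 'fish'] (min_width=8, slack=6)
Line 9: ['tomato', 'house'] (min_width=12, slack=2)

Answer: |if six problem|
|gentle  matrix|
|childhood     |
|number  bright|
|journey       |
|pharmacy voice|
|metal   golden|
|how       fish|
|tomato house  |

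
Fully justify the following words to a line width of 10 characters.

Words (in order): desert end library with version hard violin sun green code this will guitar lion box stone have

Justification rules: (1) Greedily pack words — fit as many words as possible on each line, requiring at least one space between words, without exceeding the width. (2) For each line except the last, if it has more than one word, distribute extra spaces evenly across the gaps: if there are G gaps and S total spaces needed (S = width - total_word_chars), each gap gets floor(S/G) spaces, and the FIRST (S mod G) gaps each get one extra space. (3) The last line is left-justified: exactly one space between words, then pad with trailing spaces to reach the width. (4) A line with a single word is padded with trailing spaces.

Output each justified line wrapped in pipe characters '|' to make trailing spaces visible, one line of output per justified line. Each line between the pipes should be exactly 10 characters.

Line 1: ['desert', 'end'] (min_width=10, slack=0)
Line 2: ['library'] (min_width=7, slack=3)
Line 3: ['with'] (min_width=4, slack=6)
Line 4: ['version'] (min_width=7, slack=3)
Line 5: ['hard'] (min_width=4, slack=6)
Line 6: ['violin', 'sun'] (min_width=10, slack=0)
Line 7: ['green', 'code'] (min_width=10, slack=0)
Line 8: ['this', 'will'] (min_width=9, slack=1)
Line 9: ['guitar'] (min_width=6, slack=4)
Line 10: ['lion', 'box'] (min_width=8, slack=2)
Line 11: ['stone', 'have'] (min_width=10, slack=0)

Answer: |desert end|
|library   |
|with      |
|version   |
|hard      |
|violin sun|
|green code|
|this  will|
|guitar    |
|lion   box|
|stone have|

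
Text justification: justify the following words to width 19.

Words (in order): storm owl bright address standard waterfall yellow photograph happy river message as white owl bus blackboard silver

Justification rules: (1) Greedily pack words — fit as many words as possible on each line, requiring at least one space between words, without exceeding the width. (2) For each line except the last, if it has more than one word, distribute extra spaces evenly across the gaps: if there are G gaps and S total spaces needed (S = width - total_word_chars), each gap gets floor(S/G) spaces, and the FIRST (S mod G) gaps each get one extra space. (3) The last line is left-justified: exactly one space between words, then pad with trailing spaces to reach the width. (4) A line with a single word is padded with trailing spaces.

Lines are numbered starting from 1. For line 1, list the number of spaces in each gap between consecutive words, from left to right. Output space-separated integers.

Answer: 3 2

Derivation:
Line 1: ['storm', 'owl', 'bright'] (min_width=16, slack=3)
Line 2: ['address', 'standard'] (min_width=16, slack=3)
Line 3: ['waterfall', 'yellow'] (min_width=16, slack=3)
Line 4: ['photograph', 'happy'] (min_width=16, slack=3)
Line 5: ['river', 'message', 'as'] (min_width=16, slack=3)
Line 6: ['white', 'owl', 'bus'] (min_width=13, slack=6)
Line 7: ['blackboard', 'silver'] (min_width=17, slack=2)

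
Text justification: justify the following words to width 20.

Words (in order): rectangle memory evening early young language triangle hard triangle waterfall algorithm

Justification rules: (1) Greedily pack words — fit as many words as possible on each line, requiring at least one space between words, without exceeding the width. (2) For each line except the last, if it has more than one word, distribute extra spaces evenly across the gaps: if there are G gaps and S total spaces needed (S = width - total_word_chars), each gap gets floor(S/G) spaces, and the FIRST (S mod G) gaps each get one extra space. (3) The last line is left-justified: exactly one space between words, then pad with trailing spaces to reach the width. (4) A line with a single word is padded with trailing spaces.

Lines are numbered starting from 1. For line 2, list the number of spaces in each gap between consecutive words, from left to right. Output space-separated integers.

Answer: 2 1

Derivation:
Line 1: ['rectangle', 'memory'] (min_width=16, slack=4)
Line 2: ['evening', 'early', 'young'] (min_width=19, slack=1)
Line 3: ['language', 'triangle'] (min_width=17, slack=3)
Line 4: ['hard', 'triangle'] (min_width=13, slack=7)
Line 5: ['waterfall', 'algorithm'] (min_width=19, slack=1)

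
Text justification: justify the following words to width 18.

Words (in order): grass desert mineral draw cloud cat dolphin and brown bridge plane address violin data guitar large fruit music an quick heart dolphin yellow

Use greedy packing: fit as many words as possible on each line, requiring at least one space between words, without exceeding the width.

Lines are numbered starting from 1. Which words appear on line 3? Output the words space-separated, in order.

Answer: cat dolphin and

Derivation:
Line 1: ['grass', 'desert'] (min_width=12, slack=6)
Line 2: ['mineral', 'draw', 'cloud'] (min_width=18, slack=0)
Line 3: ['cat', 'dolphin', 'and'] (min_width=15, slack=3)
Line 4: ['brown', 'bridge', 'plane'] (min_width=18, slack=0)
Line 5: ['address', 'violin'] (min_width=14, slack=4)
Line 6: ['data', 'guitar', 'large'] (min_width=17, slack=1)
Line 7: ['fruit', 'music', 'an'] (min_width=14, slack=4)
Line 8: ['quick', 'heart'] (min_width=11, slack=7)
Line 9: ['dolphin', 'yellow'] (min_width=14, slack=4)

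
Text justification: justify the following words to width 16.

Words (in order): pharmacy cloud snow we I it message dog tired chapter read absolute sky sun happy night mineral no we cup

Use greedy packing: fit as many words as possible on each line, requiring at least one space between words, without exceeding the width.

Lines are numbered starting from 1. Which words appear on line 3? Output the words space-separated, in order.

Line 1: ['pharmacy', 'cloud'] (min_width=14, slack=2)
Line 2: ['snow', 'we', 'I', 'it'] (min_width=12, slack=4)
Line 3: ['message', 'dog'] (min_width=11, slack=5)
Line 4: ['tired', 'chapter'] (min_width=13, slack=3)
Line 5: ['read', 'absolute'] (min_width=13, slack=3)
Line 6: ['sky', 'sun', 'happy'] (min_width=13, slack=3)
Line 7: ['night', 'mineral', 'no'] (min_width=16, slack=0)
Line 8: ['we', 'cup'] (min_width=6, slack=10)

Answer: message dog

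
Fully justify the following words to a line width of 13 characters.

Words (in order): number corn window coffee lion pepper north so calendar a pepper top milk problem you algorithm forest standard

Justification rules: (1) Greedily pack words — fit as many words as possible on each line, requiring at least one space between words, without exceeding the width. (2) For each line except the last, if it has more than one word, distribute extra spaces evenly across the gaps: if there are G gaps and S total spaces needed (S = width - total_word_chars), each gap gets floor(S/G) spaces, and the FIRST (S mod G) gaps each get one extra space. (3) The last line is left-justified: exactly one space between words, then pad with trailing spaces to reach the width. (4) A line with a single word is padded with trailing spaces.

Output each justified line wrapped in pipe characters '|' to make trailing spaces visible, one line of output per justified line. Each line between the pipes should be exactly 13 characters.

Answer: |number   corn|
|window coffee|
|lion   pepper|
|north      so|
|calendar    a|
|pepper    top|
|milk  problem|
|you algorithm|
|forest       |
|standard     |

Derivation:
Line 1: ['number', 'corn'] (min_width=11, slack=2)
Line 2: ['window', 'coffee'] (min_width=13, slack=0)
Line 3: ['lion', 'pepper'] (min_width=11, slack=2)
Line 4: ['north', 'so'] (min_width=8, slack=5)
Line 5: ['calendar', 'a'] (min_width=10, slack=3)
Line 6: ['pepper', 'top'] (min_width=10, slack=3)
Line 7: ['milk', 'problem'] (min_width=12, slack=1)
Line 8: ['you', 'algorithm'] (min_width=13, slack=0)
Line 9: ['forest'] (min_width=6, slack=7)
Line 10: ['standard'] (min_width=8, slack=5)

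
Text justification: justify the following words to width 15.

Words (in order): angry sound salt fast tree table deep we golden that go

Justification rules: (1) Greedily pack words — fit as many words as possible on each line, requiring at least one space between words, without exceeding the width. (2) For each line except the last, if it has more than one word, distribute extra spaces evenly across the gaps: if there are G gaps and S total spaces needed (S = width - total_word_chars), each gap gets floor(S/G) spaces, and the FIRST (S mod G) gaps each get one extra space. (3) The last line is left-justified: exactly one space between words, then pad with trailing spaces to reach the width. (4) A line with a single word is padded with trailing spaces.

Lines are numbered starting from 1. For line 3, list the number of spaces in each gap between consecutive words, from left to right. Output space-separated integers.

Answer: 2 2

Derivation:
Line 1: ['angry', 'sound'] (min_width=11, slack=4)
Line 2: ['salt', 'fast', 'tree'] (min_width=14, slack=1)
Line 3: ['table', 'deep', 'we'] (min_width=13, slack=2)
Line 4: ['golden', 'that', 'go'] (min_width=14, slack=1)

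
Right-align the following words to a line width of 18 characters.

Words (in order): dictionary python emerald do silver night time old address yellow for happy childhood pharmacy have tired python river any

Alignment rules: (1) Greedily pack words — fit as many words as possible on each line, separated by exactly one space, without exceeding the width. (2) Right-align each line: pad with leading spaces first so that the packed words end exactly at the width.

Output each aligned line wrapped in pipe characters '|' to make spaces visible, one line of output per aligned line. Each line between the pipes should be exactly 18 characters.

Line 1: ['dictionary', 'python'] (min_width=17, slack=1)
Line 2: ['emerald', 'do', 'silver'] (min_width=17, slack=1)
Line 3: ['night', 'time', 'old'] (min_width=14, slack=4)
Line 4: ['address', 'yellow', 'for'] (min_width=18, slack=0)
Line 5: ['happy', 'childhood'] (min_width=15, slack=3)
Line 6: ['pharmacy', 'have'] (min_width=13, slack=5)
Line 7: ['tired', 'python', 'river'] (min_width=18, slack=0)
Line 8: ['any'] (min_width=3, slack=15)

Answer: | dictionary python|
| emerald do silver|
|    night time old|
|address yellow for|
|   happy childhood|
|     pharmacy have|
|tired python river|
|               any|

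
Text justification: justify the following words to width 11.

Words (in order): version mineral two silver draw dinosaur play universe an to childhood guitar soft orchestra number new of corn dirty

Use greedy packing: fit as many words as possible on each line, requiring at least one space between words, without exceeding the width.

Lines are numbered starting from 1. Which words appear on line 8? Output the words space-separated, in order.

Line 1: ['version'] (min_width=7, slack=4)
Line 2: ['mineral', 'two'] (min_width=11, slack=0)
Line 3: ['silver', 'draw'] (min_width=11, slack=0)
Line 4: ['dinosaur'] (min_width=8, slack=3)
Line 5: ['play'] (min_width=4, slack=7)
Line 6: ['universe', 'an'] (min_width=11, slack=0)
Line 7: ['to'] (min_width=2, slack=9)
Line 8: ['childhood'] (min_width=9, slack=2)
Line 9: ['guitar', 'soft'] (min_width=11, slack=0)
Line 10: ['orchestra'] (min_width=9, slack=2)
Line 11: ['number', 'new'] (min_width=10, slack=1)
Line 12: ['of', 'corn'] (min_width=7, slack=4)
Line 13: ['dirty'] (min_width=5, slack=6)

Answer: childhood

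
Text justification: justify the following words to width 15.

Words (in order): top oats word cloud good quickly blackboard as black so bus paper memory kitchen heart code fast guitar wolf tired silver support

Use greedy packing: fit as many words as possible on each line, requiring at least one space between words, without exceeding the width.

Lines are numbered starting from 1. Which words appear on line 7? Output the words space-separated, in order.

Answer: kitchen heart

Derivation:
Line 1: ['top', 'oats', 'word'] (min_width=13, slack=2)
Line 2: ['cloud', 'good'] (min_width=10, slack=5)
Line 3: ['quickly'] (min_width=7, slack=8)
Line 4: ['blackboard', 'as'] (min_width=13, slack=2)
Line 5: ['black', 'so', 'bus'] (min_width=12, slack=3)
Line 6: ['paper', 'memory'] (min_width=12, slack=3)
Line 7: ['kitchen', 'heart'] (min_width=13, slack=2)
Line 8: ['code', 'fast'] (min_width=9, slack=6)
Line 9: ['guitar', 'wolf'] (min_width=11, slack=4)
Line 10: ['tired', 'silver'] (min_width=12, slack=3)
Line 11: ['support'] (min_width=7, slack=8)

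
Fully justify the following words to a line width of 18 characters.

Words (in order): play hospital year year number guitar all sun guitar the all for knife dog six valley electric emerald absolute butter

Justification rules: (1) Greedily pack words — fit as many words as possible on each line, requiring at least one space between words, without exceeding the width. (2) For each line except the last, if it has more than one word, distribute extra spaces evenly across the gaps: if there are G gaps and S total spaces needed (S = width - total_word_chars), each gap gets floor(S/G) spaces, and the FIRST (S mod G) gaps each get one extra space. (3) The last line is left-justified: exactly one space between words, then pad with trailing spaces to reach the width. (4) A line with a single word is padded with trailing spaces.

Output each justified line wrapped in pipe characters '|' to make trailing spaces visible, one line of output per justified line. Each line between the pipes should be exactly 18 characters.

Line 1: ['play', 'hospital', 'year'] (min_width=18, slack=0)
Line 2: ['year', 'number', 'guitar'] (min_width=18, slack=0)
Line 3: ['all', 'sun', 'guitar', 'the'] (min_width=18, slack=0)
Line 4: ['all', 'for', 'knife', 'dog'] (min_width=17, slack=1)
Line 5: ['six', 'valley'] (min_width=10, slack=8)
Line 6: ['electric', 'emerald'] (min_width=16, slack=2)
Line 7: ['absolute', 'butter'] (min_width=15, slack=3)

Answer: |play hospital year|
|year number guitar|
|all sun guitar the|
|all  for knife dog|
|six         valley|
|electric   emerald|
|absolute butter   |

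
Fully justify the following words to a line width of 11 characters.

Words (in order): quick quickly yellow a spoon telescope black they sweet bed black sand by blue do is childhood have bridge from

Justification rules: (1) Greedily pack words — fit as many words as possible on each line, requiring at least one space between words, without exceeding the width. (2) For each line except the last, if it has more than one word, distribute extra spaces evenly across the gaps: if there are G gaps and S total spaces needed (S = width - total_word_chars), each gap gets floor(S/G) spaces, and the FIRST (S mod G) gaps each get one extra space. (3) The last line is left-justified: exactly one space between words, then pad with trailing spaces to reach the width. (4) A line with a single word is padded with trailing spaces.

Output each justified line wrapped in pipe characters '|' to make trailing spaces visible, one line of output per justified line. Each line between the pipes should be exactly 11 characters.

Answer: |quick      |
|quickly    |
|yellow    a|
|spoon      |
|telescope  |
|black  they|
|sweet   bed|
|black  sand|
|by  blue do|
|is         |
|childhood  |
|have bridge|
|from       |

Derivation:
Line 1: ['quick'] (min_width=5, slack=6)
Line 2: ['quickly'] (min_width=7, slack=4)
Line 3: ['yellow', 'a'] (min_width=8, slack=3)
Line 4: ['spoon'] (min_width=5, slack=6)
Line 5: ['telescope'] (min_width=9, slack=2)
Line 6: ['black', 'they'] (min_width=10, slack=1)
Line 7: ['sweet', 'bed'] (min_width=9, slack=2)
Line 8: ['black', 'sand'] (min_width=10, slack=1)
Line 9: ['by', 'blue', 'do'] (min_width=10, slack=1)
Line 10: ['is'] (min_width=2, slack=9)
Line 11: ['childhood'] (min_width=9, slack=2)
Line 12: ['have', 'bridge'] (min_width=11, slack=0)
Line 13: ['from'] (min_width=4, slack=7)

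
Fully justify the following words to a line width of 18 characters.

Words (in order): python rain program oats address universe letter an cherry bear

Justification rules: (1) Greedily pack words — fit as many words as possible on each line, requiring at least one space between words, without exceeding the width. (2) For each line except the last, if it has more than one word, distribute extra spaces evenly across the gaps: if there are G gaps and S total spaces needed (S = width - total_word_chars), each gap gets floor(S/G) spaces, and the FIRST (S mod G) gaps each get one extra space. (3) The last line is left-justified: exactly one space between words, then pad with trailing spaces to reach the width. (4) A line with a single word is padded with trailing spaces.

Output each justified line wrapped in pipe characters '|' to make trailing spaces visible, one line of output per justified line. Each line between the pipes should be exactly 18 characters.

Answer: |python        rain|
|program       oats|
|address   universe|
|letter  an  cherry|
|bear              |

Derivation:
Line 1: ['python', 'rain'] (min_width=11, slack=7)
Line 2: ['program', 'oats'] (min_width=12, slack=6)
Line 3: ['address', 'universe'] (min_width=16, slack=2)
Line 4: ['letter', 'an', 'cherry'] (min_width=16, slack=2)
Line 5: ['bear'] (min_width=4, slack=14)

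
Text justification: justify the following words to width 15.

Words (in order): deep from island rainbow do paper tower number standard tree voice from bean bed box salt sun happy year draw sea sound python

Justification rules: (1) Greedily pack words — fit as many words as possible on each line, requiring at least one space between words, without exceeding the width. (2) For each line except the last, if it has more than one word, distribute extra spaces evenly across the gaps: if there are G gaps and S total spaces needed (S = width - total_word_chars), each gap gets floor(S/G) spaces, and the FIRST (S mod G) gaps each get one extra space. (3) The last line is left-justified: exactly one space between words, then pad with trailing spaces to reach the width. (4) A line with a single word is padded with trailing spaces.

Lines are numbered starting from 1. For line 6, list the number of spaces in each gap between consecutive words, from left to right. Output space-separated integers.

Answer: 3 2

Derivation:
Line 1: ['deep', 'from'] (min_width=9, slack=6)
Line 2: ['island', 'rainbow'] (min_width=14, slack=1)
Line 3: ['do', 'paper', 'tower'] (min_width=14, slack=1)
Line 4: ['number', 'standard'] (min_width=15, slack=0)
Line 5: ['tree', 'voice', 'from'] (min_width=15, slack=0)
Line 6: ['bean', 'bed', 'box'] (min_width=12, slack=3)
Line 7: ['salt', 'sun', 'happy'] (min_width=14, slack=1)
Line 8: ['year', 'draw', 'sea'] (min_width=13, slack=2)
Line 9: ['sound', 'python'] (min_width=12, slack=3)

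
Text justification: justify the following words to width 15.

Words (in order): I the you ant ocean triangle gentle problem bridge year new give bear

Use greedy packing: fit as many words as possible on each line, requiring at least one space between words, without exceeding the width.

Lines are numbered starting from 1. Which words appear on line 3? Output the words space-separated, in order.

Line 1: ['I', 'the', 'you', 'ant'] (min_width=13, slack=2)
Line 2: ['ocean', 'triangle'] (min_width=14, slack=1)
Line 3: ['gentle', 'problem'] (min_width=14, slack=1)
Line 4: ['bridge', 'year', 'new'] (min_width=15, slack=0)
Line 5: ['give', 'bear'] (min_width=9, slack=6)

Answer: gentle problem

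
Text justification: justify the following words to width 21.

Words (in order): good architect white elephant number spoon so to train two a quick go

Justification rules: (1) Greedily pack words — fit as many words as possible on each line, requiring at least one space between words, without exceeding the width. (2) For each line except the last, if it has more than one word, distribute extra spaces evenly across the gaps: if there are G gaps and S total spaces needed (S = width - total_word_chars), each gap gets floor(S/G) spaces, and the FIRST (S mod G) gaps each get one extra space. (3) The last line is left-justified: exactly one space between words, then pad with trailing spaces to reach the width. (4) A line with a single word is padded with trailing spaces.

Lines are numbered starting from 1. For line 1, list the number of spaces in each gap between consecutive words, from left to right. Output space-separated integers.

Line 1: ['good', 'architect', 'white'] (min_width=20, slack=1)
Line 2: ['elephant', 'number', 'spoon'] (min_width=21, slack=0)
Line 3: ['so', 'to', 'train', 'two', 'a'] (min_width=17, slack=4)
Line 4: ['quick', 'go'] (min_width=8, slack=13)

Answer: 2 1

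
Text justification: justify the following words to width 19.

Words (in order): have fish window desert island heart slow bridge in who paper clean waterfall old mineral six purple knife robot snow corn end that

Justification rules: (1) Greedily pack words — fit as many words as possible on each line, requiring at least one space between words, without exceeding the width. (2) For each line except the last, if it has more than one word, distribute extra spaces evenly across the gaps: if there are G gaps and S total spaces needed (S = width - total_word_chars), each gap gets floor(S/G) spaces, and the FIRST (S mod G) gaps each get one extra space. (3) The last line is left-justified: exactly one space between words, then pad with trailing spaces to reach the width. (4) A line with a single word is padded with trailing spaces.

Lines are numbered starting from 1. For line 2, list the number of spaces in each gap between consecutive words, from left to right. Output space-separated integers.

Line 1: ['have', 'fish', 'window'] (min_width=16, slack=3)
Line 2: ['desert', 'island', 'heart'] (min_width=19, slack=0)
Line 3: ['slow', 'bridge', 'in', 'who'] (min_width=18, slack=1)
Line 4: ['paper', 'clean'] (min_width=11, slack=8)
Line 5: ['waterfall', 'old'] (min_width=13, slack=6)
Line 6: ['mineral', 'six', 'purple'] (min_width=18, slack=1)
Line 7: ['knife', 'robot', 'snow'] (min_width=16, slack=3)
Line 8: ['corn', 'end', 'that'] (min_width=13, slack=6)

Answer: 1 1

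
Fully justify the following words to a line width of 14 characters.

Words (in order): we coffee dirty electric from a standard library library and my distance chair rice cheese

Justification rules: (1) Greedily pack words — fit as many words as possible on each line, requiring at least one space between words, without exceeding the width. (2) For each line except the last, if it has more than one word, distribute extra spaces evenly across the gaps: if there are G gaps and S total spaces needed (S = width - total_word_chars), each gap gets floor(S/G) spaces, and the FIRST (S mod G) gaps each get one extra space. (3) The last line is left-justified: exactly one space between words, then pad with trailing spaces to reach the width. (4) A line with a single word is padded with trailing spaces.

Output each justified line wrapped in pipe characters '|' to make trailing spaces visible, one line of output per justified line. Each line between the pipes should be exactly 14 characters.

Line 1: ['we', 'coffee'] (min_width=9, slack=5)
Line 2: ['dirty', 'electric'] (min_width=14, slack=0)
Line 3: ['from', 'a'] (min_width=6, slack=8)
Line 4: ['standard'] (min_width=8, slack=6)
Line 5: ['library'] (min_width=7, slack=7)
Line 6: ['library', 'and', 'my'] (min_width=14, slack=0)
Line 7: ['distance', 'chair'] (min_width=14, slack=0)
Line 8: ['rice', 'cheese'] (min_width=11, slack=3)

Answer: |we      coffee|
|dirty electric|
|from         a|
|standard      |
|library       |
|library and my|
|distance chair|
|rice cheese   |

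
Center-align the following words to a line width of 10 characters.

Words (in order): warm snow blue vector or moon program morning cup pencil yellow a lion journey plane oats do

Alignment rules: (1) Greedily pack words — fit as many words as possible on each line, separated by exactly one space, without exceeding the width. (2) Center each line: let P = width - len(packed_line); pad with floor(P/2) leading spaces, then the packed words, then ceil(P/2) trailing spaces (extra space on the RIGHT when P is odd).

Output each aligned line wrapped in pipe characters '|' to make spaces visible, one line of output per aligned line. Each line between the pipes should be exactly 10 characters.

Answer: |warm snow |
|   blue   |
|vector or |
|   moon   |
| program  |
| morning  |
|cup pencil|
| yellow a |
|   lion   |
| journey  |
|plane oats|
|    do    |

Derivation:
Line 1: ['warm', 'snow'] (min_width=9, slack=1)
Line 2: ['blue'] (min_width=4, slack=6)
Line 3: ['vector', 'or'] (min_width=9, slack=1)
Line 4: ['moon'] (min_width=4, slack=6)
Line 5: ['program'] (min_width=7, slack=3)
Line 6: ['morning'] (min_width=7, slack=3)
Line 7: ['cup', 'pencil'] (min_width=10, slack=0)
Line 8: ['yellow', 'a'] (min_width=8, slack=2)
Line 9: ['lion'] (min_width=4, slack=6)
Line 10: ['journey'] (min_width=7, slack=3)
Line 11: ['plane', 'oats'] (min_width=10, slack=0)
Line 12: ['do'] (min_width=2, slack=8)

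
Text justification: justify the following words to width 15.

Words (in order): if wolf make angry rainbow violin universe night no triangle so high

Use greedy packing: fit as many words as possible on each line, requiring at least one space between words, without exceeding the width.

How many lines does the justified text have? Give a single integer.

Line 1: ['if', 'wolf', 'make'] (min_width=12, slack=3)
Line 2: ['angry', 'rainbow'] (min_width=13, slack=2)
Line 3: ['violin', 'universe'] (min_width=15, slack=0)
Line 4: ['night', 'no'] (min_width=8, slack=7)
Line 5: ['triangle', 'so'] (min_width=11, slack=4)
Line 6: ['high'] (min_width=4, slack=11)
Total lines: 6

Answer: 6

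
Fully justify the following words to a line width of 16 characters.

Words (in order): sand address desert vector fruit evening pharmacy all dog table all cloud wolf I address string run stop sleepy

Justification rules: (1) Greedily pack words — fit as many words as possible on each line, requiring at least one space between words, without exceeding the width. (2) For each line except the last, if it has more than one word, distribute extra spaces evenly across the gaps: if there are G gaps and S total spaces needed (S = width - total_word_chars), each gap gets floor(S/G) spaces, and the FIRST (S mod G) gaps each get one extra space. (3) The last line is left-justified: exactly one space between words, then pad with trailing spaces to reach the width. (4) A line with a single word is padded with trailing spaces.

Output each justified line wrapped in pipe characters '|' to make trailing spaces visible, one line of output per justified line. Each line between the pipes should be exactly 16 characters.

Answer: |sand     address|
|desert    vector|
|fruit    evening|
|pharmacy all dog|
|table  all cloud|
|wolf  I  address|
|string  run stop|
|sleepy          |

Derivation:
Line 1: ['sand', 'address'] (min_width=12, slack=4)
Line 2: ['desert', 'vector'] (min_width=13, slack=3)
Line 3: ['fruit', 'evening'] (min_width=13, slack=3)
Line 4: ['pharmacy', 'all', 'dog'] (min_width=16, slack=0)
Line 5: ['table', 'all', 'cloud'] (min_width=15, slack=1)
Line 6: ['wolf', 'I', 'address'] (min_width=14, slack=2)
Line 7: ['string', 'run', 'stop'] (min_width=15, slack=1)
Line 8: ['sleepy'] (min_width=6, slack=10)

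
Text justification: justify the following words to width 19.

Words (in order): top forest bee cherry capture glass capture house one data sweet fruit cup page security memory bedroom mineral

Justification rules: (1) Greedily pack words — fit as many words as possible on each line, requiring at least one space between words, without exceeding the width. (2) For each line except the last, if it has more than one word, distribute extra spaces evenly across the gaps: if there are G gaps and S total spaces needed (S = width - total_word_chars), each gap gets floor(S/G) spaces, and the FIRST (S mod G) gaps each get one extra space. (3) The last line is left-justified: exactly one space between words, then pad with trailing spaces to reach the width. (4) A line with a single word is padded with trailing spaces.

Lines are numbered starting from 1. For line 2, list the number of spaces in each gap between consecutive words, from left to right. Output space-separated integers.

Answer: 6

Derivation:
Line 1: ['top', 'forest', 'bee'] (min_width=14, slack=5)
Line 2: ['cherry', 'capture'] (min_width=14, slack=5)
Line 3: ['glass', 'capture', 'house'] (min_width=19, slack=0)
Line 4: ['one', 'data', 'sweet'] (min_width=14, slack=5)
Line 5: ['fruit', 'cup', 'page'] (min_width=14, slack=5)
Line 6: ['security', 'memory'] (min_width=15, slack=4)
Line 7: ['bedroom', 'mineral'] (min_width=15, slack=4)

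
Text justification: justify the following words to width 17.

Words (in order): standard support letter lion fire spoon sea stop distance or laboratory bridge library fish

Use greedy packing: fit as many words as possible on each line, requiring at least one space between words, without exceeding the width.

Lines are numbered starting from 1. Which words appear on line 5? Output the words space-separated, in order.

Answer: laboratory bridge

Derivation:
Line 1: ['standard', 'support'] (min_width=16, slack=1)
Line 2: ['letter', 'lion', 'fire'] (min_width=16, slack=1)
Line 3: ['spoon', 'sea', 'stop'] (min_width=14, slack=3)
Line 4: ['distance', 'or'] (min_width=11, slack=6)
Line 5: ['laboratory', 'bridge'] (min_width=17, slack=0)
Line 6: ['library', 'fish'] (min_width=12, slack=5)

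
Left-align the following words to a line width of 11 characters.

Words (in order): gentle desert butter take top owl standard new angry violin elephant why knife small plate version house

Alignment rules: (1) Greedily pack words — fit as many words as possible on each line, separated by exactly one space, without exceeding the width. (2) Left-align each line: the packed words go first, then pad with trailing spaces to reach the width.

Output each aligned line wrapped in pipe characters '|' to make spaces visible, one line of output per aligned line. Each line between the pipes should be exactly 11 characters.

Answer: |gentle     |
|desert     |
|butter take|
|top owl    |
|standard   |
|new angry  |
|violin     |
|elephant   |
|why knife  |
|small plate|
|version    |
|house      |

Derivation:
Line 1: ['gentle'] (min_width=6, slack=5)
Line 2: ['desert'] (min_width=6, slack=5)
Line 3: ['butter', 'take'] (min_width=11, slack=0)
Line 4: ['top', 'owl'] (min_width=7, slack=4)
Line 5: ['standard'] (min_width=8, slack=3)
Line 6: ['new', 'angry'] (min_width=9, slack=2)
Line 7: ['violin'] (min_width=6, slack=5)
Line 8: ['elephant'] (min_width=8, slack=3)
Line 9: ['why', 'knife'] (min_width=9, slack=2)
Line 10: ['small', 'plate'] (min_width=11, slack=0)
Line 11: ['version'] (min_width=7, slack=4)
Line 12: ['house'] (min_width=5, slack=6)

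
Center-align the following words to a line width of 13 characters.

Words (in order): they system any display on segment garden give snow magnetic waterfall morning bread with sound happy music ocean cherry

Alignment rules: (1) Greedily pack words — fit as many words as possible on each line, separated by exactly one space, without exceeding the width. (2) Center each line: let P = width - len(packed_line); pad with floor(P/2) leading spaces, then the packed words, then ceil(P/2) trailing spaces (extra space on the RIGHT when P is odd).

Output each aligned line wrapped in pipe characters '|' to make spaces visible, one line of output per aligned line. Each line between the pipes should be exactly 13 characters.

Line 1: ['they', 'system'] (min_width=11, slack=2)
Line 2: ['any', 'display'] (min_width=11, slack=2)
Line 3: ['on', 'segment'] (min_width=10, slack=3)
Line 4: ['garden', 'give'] (min_width=11, slack=2)
Line 5: ['snow', 'magnetic'] (min_width=13, slack=0)
Line 6: ['waterfall'] (min_width=9, slack=4)
Line 7: ['morning', 'bread'] (min_width=13, slack=0)
Line 8: ['with', 'sound'] (min_width=10, slack=3)
Line 9: ['happy', 'music'] (min_width=11, slack=2)
Line 10: ['ocean', 'cherry'] (min_width=12, slack=1)

Answer: | they system |
| any display |
| on segment  |
| garden give |
|snow magnetic|
|  waterfall  |
|morning bread|
| with sound  |
| happy music |
|ocean cherry |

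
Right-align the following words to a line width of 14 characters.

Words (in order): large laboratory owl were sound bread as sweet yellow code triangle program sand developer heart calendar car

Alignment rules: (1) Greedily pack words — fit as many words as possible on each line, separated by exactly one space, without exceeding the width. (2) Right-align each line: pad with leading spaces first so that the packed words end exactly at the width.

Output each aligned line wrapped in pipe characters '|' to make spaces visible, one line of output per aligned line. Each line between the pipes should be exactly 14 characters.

Line 1: ['large'] (min_width=5, slack=9)
Line 2: ['laboratory', 'owl'] (min_width=14, slack=0)
Line 3: ['were', 'sound'] (min_width=10, slack=4)
Line 4: ['bread', 'as', 'sweet'] (min_width=14, slack=0)
Line 5: ['yellow', 'code'] (min_width=11, slack=3)
Line 6: ['triangle'] (min_width=8, slack=6)
Line 7: ['program', 'sand'] (min_width=12, slack=2)
Line 8: ['developer'] (min_width=9, slack=5)
Line 9: ['heart', 'calendar'] (min_width=14, slack=0)
Line 10: ['car'] (min_width=3, slack=11)

Answer: |         large|
|laboratory owl|
|    were sound|
|bread as sweet|
|   yellow code|
|      triangle|
|  program sand|
|     developer|
|heart calendar|
|           car|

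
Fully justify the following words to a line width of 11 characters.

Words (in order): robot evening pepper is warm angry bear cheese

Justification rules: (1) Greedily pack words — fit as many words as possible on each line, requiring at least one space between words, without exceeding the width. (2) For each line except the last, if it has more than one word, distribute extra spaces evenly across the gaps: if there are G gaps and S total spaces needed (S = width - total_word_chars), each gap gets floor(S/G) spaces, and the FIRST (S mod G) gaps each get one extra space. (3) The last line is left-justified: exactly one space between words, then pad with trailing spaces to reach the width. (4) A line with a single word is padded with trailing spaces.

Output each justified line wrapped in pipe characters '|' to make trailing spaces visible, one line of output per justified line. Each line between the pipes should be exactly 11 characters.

Line 1: ['robot'] (min_width=5, slack=6)
Line 2: ['evening'] (min_width=7, slack=4)
Line 3: ['pepper', 'is'] (min_width=9, slack=2)
Line 4: ['warm', 'angry'] (min_width=10, slack=1)
Line 5: ['bear', 'cheese'] (min_width=11, slack=0)

Answer: |robot      |
|evening    |
|pepper   is|
|warm  angry|
|bear cheese|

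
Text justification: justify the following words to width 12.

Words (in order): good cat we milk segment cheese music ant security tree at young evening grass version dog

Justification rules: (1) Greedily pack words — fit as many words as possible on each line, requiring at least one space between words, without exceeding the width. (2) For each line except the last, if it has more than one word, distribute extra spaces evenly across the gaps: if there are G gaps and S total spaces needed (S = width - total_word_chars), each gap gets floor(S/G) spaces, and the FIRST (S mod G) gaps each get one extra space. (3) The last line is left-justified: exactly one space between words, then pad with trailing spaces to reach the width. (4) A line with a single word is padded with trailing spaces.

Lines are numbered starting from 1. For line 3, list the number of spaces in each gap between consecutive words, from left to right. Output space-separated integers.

Answer: 1

Derivation:
Line 1: ['good', 'cat', 'we'] (min_width=11, slack=1)
Line 2: ['milk', 'segment'] (min_width=12, slack=0)
Line 3: ['cheese', 'music'] (min_width=12, slack=0)
Line 4: ['ant', 'security'] (min_width=12, slack=0)
Line 5: ['tree', 'at'] (min_width=7, slack=5)
Line 6: ['young'] (min_width=5, slack=7)
Line 7: ['evening'] (min_width=7, slack=5)
Line 8: ['grass'] (min_width=5, slack=7)
Line 9: ['version', 'dog'] (min_width=11, slack=1)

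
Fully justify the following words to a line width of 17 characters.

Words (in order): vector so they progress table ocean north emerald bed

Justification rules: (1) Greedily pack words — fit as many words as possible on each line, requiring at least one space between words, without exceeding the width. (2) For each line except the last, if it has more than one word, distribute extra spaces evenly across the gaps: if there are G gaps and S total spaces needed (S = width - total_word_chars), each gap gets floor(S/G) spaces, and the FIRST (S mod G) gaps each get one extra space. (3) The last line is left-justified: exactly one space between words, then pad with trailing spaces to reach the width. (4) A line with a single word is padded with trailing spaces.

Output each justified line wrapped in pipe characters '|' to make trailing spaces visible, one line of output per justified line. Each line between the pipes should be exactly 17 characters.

Answer: |vector   so  they|
|progress    table|
|ocean       north|
|emerald bed      |

Derivation:
Line 1: ['vector', 'so', 'they'] (min_width=14, slack=3)
Line 2: ['progress', 'table'] (min_width=14, slack=3)
Line 3: ['ocean', 'north'] (min_width=11, slack=6)
Line 4: ['emerald', 'bed'] (min_width=11, slack=6)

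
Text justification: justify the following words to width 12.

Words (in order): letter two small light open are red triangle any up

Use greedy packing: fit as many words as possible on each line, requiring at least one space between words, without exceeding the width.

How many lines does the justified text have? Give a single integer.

Answer: 5

Derivation:
Line 1: ['letter', 'two'] (min_width=10, slack=2)
Line 2: ['small', 'light'] (min_width=11, slack=1)
Line 3: ['open', 'are', 'red'] (min_width=12, slack=0)
Line 4: ['triangle', 'any'] (min_width=12, slack=0)
Line 5: ['up'] (min_width=2, slack=10)
Total lines: 5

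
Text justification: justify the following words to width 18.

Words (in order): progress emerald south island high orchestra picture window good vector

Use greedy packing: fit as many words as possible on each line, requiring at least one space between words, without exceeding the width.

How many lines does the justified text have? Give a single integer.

Line 1: ['progress', 'emerald'] (min_width=16, slack=2)
Line 2: ['south', 'island', 'high'] (min_width=17, slack=1)
Line 3: ['orchestra', 'picture'] (min_width=17, slack=1)
Line 4: ['window', 'good', 'vector'] (min_width=18, slack=0)
Total lines: 4

Answer: 4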